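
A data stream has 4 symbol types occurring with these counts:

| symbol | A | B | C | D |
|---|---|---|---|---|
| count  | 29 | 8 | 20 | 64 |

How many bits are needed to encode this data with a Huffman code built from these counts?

Merge the two smallest weights repeatedly:
combine B(8), C(20) → 28
combine 28, A(29) → 57
combine 57, D(64) → 121
Total encoded bits = sum of merged weights = 28 + 57 + 121 = 206.

206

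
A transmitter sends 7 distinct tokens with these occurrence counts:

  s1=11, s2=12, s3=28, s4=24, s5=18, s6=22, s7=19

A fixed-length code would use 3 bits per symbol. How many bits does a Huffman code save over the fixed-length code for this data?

29

Fixed-length: 3 bits × 134 symbols = 402 bits.
Huffman merges:
combine s1(11), s2(12) → 23
combine s5(18), s7(19) → 37
combine s6(22), 23 → 45
combine s4(24), s3(28) → 52
combine 37, 45 → 82
combine 52, 82 → 134
Huffman total = 23 + 37 + 45 + 52 + 82 + 134 = 373 bits.
Saving = 402 − 373 = 29 bits.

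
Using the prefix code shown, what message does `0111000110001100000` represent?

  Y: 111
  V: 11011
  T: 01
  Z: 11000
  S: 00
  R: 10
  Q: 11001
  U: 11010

Read left to right; each codeword is recognised as soon as it completes (prefix code):
  01→T | 11000→Z | 11000→Z | 11000→Z | 00→S
Decoded message: TZZZS

TZZZS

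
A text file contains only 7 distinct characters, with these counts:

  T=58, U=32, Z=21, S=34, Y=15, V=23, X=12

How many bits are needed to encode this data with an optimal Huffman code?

Build the Huffman tree bottom-up:
merge X(12) and Y(15): 27
merge Z(21) and V(23): 44
merge 27 and U(32): 59
merge S(34) and 44: 78
merge T(58) and 59: 117
merge 78 and 117: 195
Each symbol's bit-cost is frequency × depth; summing gives 520 bits (equivalently 27 + 44 + 59 + 78 + 117 + 195).

520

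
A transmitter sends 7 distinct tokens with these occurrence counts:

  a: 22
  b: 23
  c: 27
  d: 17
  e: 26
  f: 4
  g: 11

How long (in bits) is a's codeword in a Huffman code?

Huffman merges, smallest pair first:
combine f(4), g(11) → 15
combine 15, d(17) → 32
combine a(22), b(23) → 45
combine e(26), c(27) → 53
combine 32, 45 → 77
combine 53, 77 → 130
a sits 3 levels below the root, so its codeword is 3 bits.

3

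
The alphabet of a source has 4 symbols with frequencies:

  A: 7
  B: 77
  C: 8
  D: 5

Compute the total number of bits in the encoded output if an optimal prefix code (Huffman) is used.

Merge the two smallest weights repeatedly:
combine D(5), A(7) → 12
combine C(8), 12 → 20
combine 20, B(77) → 97
Each symbol's bit-cost is frequency × depth; summing gives 129 bits (equivalently 12 + 20 + 97).

129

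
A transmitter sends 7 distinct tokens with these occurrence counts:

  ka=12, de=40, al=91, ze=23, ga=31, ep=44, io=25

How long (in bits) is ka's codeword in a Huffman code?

Repeatedly merge the two smallest:
merge ka(12) and ze(23): 35
merge io(25) and ga(31): 56
merge 35 and de(40): 75
merge ep(44) and 56: 100
merge 75 and al(91): 166
merge 100 and 166: 266
The subtree containing ka is merged 4 times, so code length = 4.

4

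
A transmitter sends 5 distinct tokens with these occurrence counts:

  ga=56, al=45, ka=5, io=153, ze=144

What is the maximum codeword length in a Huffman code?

4

Merge the two lowest-weight nodes at each step:
combine ka(5), al(45) → 50
combine 50, ga(56) → 106
combine 106, ze(144) → 250
combine io(153), 250 → 403
Maximum depth reached is 4.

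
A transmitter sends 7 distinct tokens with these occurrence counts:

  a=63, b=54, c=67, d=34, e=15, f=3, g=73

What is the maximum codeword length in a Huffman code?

Merge the two lowest-weight nodes at each step:
combine f(3), e(15) → 18
combine 18, d(34) → 52
combine 52, b(54) → 106
combine a(63), c(67) → 130
combine g(73), 106 → 179
combine 130, 179 → 309
Maximum depth reached is 5.

5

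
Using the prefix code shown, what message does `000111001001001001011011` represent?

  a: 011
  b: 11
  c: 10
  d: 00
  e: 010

daceeeeba

Read left to right; each codeword is recognised as soon as it completes (prefix code):
  00→d | 011→a | 10→c | 010→e | 010→e | 010→e | 010→e | 11→b | 011→a
Decoded message: daceeeeba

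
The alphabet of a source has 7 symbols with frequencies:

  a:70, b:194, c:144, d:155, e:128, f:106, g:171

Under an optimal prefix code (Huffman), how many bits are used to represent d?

3

Huffman merges, smallest pair first:
combine a(70), f(106) → 176
combine e(128), c(144) → 272
combine d(155), g(171) → 326
combine 176, b(194) → 370
combine 272, 326 → 598
combine 370, 598 → 968
The subtree containing d is merged 3 times, so code length = 3.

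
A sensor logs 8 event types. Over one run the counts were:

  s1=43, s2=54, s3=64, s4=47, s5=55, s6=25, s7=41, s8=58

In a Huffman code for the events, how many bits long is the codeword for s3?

3

Repeatedly merge the two smallest:
merge s6(25) and s7(41): 66
merge s1(43) and s4(47): 90
merge s2(54) and s5(55): 109
merge s8(58) and s3(64): 122
merge 66 and 90: 156
merge 109 and 122: 231
merge 156 and 231: 387
s3 sits 3 levels below the root, so its codeword is 3 bits.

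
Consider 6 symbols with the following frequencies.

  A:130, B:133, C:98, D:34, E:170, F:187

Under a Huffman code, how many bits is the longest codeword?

Merge the two lowest-weight nodes at each step:
D(34) + C(98) → 132
A(130) + 132 → 262
B(133) + E(170) → 303
F(187) + 262 → 449
303 + 449 → 752
The rarest symbols sit at the bottom; the longest codeword is 4 bits.

4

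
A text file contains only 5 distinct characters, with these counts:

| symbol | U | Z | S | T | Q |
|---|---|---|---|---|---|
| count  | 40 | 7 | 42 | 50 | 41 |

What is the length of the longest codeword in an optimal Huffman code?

Merge the two lowest-weight nodes at each step:
Z(7) + U(40) → 47
Q(41) + S(42) → 83
47 + T(50) → 97
83 + 97 → 180
Maximum depth reached is 3.

3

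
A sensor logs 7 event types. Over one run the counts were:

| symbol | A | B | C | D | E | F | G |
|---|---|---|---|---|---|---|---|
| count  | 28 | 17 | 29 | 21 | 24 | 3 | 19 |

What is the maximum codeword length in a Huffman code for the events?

4

Merge the two lowest-weight nodes at each step:
F(3) + B(17) → 20
G(19) + 20 → 39
D(21) + E(24) → 45
A(28) + C(29) → 57
39 + 45 → 84
57 + 84 → 141
Maximum depth reached is 4.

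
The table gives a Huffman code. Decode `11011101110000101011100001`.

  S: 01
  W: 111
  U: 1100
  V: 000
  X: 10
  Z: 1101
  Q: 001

ZZUQSSUQ

Read left to right; each codeword is recognised as soon as it completes (prefix code):
  1101→Z | 1101→Z | 1100→U | 001→Q | 01→S | 01→S | 1100→U | 001→Q
Decoded message: ZZUQSSUQ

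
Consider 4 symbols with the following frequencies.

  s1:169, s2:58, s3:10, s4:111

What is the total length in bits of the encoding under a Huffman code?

Greedily combine the two least-frequent nodes:
merge s3(10) and s2(58): 68
merge 68 and s4(111): 179
merge s1(169) and 179: 348
The encoded length is the sum of every internal node's weight: 68 + 179 + 348 = 595 bits.

595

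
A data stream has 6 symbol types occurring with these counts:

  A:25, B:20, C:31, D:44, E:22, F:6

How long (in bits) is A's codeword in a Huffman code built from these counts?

Build the tree from the bottom:
merge F(6) and B(20): 26
merge E(22) and A(25): 47
merge 26 and C(31): 57
merge D(44) and 47: 91
merge 57 and 91: 148
A sits 3 levels below the root, so its codeword is 3 bits.

3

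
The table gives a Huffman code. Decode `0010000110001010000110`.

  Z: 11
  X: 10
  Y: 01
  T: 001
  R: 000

Read left to right; each codeword is recognised as soon as it completes (prefix code):
  001→T | 000→R | 01→Y | 10→X | 001→T | 01→Y | 000→R | 01→Y | 10→X
Decoded message: TRYXTYRYX

TRYXTYRYX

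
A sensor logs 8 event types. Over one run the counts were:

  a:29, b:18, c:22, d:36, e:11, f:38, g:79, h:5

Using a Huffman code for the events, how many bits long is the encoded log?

Greedily combine the two least-frequent nodes:
h(5) + e(11) → 16
16 + b(18) → 34
c(22) + a(29) → 51
34 + d(36) → 70
f(38) + 51 → 89
70 + g(79) → 149
89 + 149 → 238
Each symbol's bit-cost is frequency × depth; summing gives 647 bits (equivalently 16 + 34 + 51 + 70 + 89 + 149 + 238).

647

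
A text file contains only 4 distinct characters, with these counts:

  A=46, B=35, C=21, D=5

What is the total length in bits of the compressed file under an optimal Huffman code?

Greedily combine the two least-frequent nodes:
merge D(5) and C(21): 26
merge 26 and B(35): 61
merge A(46) and 61: 107
The encoded length is the sum of every internal node's weight: 26 + 61 + 107 = 194 bits.

194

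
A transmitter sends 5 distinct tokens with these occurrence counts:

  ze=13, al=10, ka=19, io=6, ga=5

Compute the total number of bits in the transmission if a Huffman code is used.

Greedily combine the two least-frequent nodes:
combine ga(5), io(6) → 11
combine al(10), 11 → 21
combine ze(13), ka(19) → 32
combine 21, 32 → 53
Total encoded bits = sum of merged weights = 11 + 21 + 32 + 53 = 117.

117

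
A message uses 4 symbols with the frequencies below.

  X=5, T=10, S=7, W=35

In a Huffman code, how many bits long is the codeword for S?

3

Huffman merges, smallest pair first:
combine X(5), S(7) → 12
combine T(10), 12 → 22
combine 22, W(35) → 57
The subtree containing S is merged 3 times, so code length = 3.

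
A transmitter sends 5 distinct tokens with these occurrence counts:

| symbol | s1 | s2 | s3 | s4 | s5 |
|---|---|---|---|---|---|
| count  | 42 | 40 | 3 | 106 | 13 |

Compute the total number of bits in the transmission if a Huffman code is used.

Merge the two smallest weights repeatedly:
combine s3(3), s5(13) → 16
combine 16, s2(40) → 56
combine s1(42), 56 → 98
combine 98, s4(106) → 204
Total encoded bits = sum of merged weights = 16 + 56 + 98 + 204 = 374.

374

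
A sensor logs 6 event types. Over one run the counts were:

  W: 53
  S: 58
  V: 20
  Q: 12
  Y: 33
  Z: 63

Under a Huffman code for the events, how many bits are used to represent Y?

3

Repeatedly merge the two smallest:
Q(12) + V(20) → 32
32 + Y(33) → 65
W(53) + S(58) → 111
Z(63) + 65 → 128
111 + 128 → 239
The subtree containing Y is merged 3 times, so code length = 3.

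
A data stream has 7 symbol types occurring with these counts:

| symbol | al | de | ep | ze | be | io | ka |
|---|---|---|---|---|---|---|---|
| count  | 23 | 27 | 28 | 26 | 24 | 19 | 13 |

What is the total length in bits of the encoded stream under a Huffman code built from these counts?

Greedily combine the two least-frequent nodes:
merge ka(13) and io(19): 32
merge al(23) and be(24): 47
merge ze(26) and de(27): 53
merge ep(28) and 32: 60
merge 47 and 53: 100
merge 60 and 100: 160
Total encoded bits = sum of merged weights = 32 + 47 + 53 + 60 + 100 + 160 = 452.

452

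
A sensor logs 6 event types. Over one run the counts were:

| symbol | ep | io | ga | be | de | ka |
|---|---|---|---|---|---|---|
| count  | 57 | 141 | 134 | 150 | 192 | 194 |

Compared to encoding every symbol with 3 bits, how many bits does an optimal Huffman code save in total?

Fixed-length: 3 bits × 868 symbols = 2604 bits.
Huffman merges:
combine ep(57), ga(134) → 191
combine io(141), be(150) → 291
combine 191, de(192) → 383
combine ka(194), 291 → 485
combine 383, 485 → 868
Huffman total = 191 + 291 + 383 + 485 + 868 = 2218 bits.
Saving = 2604 − 2218 = 386 bits.

386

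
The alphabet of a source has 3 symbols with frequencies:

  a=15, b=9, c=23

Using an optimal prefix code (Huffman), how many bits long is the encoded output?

Merge the two smallest weights repeatedly:
merge b(9) and a(15): 24
merge c(23) and 24: 47
Total encoded bits = sum of merged weights = 24 + 47 = 71.

71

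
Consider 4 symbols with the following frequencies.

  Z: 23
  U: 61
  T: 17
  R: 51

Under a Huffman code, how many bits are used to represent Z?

3

Repeatedly merge the two smallest:
merge T(17) and Z(23): 40
merge 40 and R(51): 91
merge U(61) and 91: 152
Z's leaf is at depth 3, giving a 3-bit codeword.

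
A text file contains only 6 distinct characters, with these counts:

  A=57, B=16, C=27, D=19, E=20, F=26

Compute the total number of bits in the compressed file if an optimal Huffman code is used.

411

Greedily combine the two least-frequent nodes:
combine B(16), D(19) → 35
combine E(20), F(26) → 46
combine C(27), 35 → 62
combine 46, A(57) → 103
combine 62, 103 → 165
The encoded length is the sum of every internal node's weight: 35 + 46 + 62 + 103 + 165 = 411 bits.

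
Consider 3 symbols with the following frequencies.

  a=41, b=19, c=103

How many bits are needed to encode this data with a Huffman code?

223

Build the Huffman tree bottom-up:
b(19) + a(41) → 60
60 + c(103) → 163
Each symbol's bit-cost is frequency × depth; summing gives 223 bits (equivalently 60 + 163).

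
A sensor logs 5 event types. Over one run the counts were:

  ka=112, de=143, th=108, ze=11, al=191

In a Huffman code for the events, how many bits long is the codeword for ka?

Repeatedly merge the two smallest:
merge ze(11) and th(108): 119
merge ka(112) and 119: 231
merge de(143) and al(191): 334
merge 231 and 334: 565
ka's leaf is at depth 2, giving a 2-bit codeword.

2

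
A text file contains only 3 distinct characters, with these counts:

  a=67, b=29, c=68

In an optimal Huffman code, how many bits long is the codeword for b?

Huffman merges, smallest pair first:
merge b(29) and a(67): 96
merge c(68) and 96: 164
b's leaf is at depth 2, giving a 2-bit codeword.

2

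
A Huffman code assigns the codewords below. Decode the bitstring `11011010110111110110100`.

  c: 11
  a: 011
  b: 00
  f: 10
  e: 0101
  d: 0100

Read left to right; each codeword is recognised as soon as it completes (prefix code):
  11→c | 011→a | 0101→e | 10→f | 11→c | 11→c | 10→f | 11→c | 0100→d
Decoded message: caefccfcd

caefccfcd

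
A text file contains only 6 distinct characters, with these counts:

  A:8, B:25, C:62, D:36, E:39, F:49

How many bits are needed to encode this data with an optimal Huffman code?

540

Greedily combine the two least-frequent nodes:
A(8) + B(25) → 33
33 + D(36) → 69
E(39) + F(49) → 88
C(62) + 69 → 131
88 + 131 → 219
Total encoded bits = sum of merged weights = 33 + 69 + 88 + 131 + 219 = 540.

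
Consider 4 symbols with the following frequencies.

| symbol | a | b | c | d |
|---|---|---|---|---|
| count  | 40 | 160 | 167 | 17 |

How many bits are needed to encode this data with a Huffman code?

Greedily combine the two least-frequent nodes:
merge d(17) and a(40): 57
merge 57 and b(160): 217
merge c(167) and 217: 384
The encoded length is the sum of every internal node's weight: 57 + 217 + 384 = 658 bits.

658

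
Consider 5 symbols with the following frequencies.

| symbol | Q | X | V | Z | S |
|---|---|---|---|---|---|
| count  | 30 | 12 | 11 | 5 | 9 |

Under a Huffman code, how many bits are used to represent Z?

3

Build the tree from the bottom:
Z(5) + S(9) → 14
V(11) + X(12) → 23
14 + 23 → 37
Q(30) + 37 → 67
Z's leaf is at depth 3, giving a 3-bit codeword.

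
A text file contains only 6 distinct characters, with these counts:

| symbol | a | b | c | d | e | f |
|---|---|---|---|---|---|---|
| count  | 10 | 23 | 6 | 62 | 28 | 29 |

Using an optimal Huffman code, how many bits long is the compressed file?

366

Merge the two smallest weights repeatedly:
merge c(6) and a(10): 16
merge 16 and b(23): 39
merge e(28) and f(29): 57
merge 39 and 57: 96
merge d(62) and 96: 158
Total encoded bits = sum of merged weights = 16 + 39 + 57 + 96 + 158 = 366.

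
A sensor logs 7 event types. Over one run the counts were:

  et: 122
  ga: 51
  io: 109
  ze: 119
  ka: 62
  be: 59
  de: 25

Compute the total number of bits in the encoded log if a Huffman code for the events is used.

1476

Build the Huffman tree bottom-up:
de(25) + ga(51) → 76
be(59) + ka(62) → 121
76 + io(109) → 185
ze(119) + 121 → 240
et(122) + 185 → 307
240 + 307 → 547
The encoded length is the sum of every internal node's weight: 76 + 121 + 185 + 240 + 307 + 547 = 1476 bits.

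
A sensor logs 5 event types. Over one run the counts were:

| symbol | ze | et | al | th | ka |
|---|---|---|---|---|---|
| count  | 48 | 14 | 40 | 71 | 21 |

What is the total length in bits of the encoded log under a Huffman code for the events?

423

Greedily combine the two least-frequent nodes:
combine et(14), ka(21) → 35
combine 35, al(40) → 75
combine ze(48), th(71) → 119
combine 75, 119 → 194
The encoded length is the sum of every internal node's weight: 35 + 75 + 119 + 194 = 423 bits.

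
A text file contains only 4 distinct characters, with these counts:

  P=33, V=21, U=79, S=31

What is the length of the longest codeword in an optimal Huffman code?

3

Merge the two lowest-weight nodes at each step:
V(21) + S(31) → 52
P(33) + 52 → 85
U(79) + 85 → 164
The rarest symbols sit at the bottom; the longest codeword is 3 bits.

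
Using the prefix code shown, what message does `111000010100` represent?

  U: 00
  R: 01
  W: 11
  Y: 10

WYURRU

Read left to right; each codeword is recognised as soon as it completes (prefix code):
  11→W | 10→Y | 00→U | 01→R | 01→R | 00→U
Decoded message: WYURRU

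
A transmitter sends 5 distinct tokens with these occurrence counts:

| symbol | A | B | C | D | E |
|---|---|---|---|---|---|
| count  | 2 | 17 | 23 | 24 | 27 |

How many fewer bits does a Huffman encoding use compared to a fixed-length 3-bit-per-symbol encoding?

Fixed-length: 3 bits × 93 symbols = 279 bits.
Huffman merges:
merge A(2) and B(17): 19
merge 19 and C(23): 42
merge D(24) and E(27): 51
merge 42 and 51: 93
Huffman total = 19 + 42 + 51 + 93 = 205 bits.
Saving = 279 − 205 = 74 bits.

74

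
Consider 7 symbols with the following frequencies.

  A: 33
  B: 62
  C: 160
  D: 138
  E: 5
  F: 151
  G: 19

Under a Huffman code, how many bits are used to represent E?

Repeatedly merge the two smallest:
E(5) + G(19) → 24
24 + A(33) → 57
57 + B(62) → 119
119 + D(138) → 257
F(151) + C(160) → 311
257 + 311 → 568
E sits 5 levels below the root, so its codeword is 5 bits.

5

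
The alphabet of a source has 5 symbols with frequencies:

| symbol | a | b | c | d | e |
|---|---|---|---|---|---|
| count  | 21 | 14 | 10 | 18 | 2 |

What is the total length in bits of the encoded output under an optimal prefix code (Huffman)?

Build the Huffman tree bottom-up:
merge e(2) and c(10): 12
merge 12 and b(14): 26
merge d(18) and a(21): 39
merge 26 and 39: 65
Total encoded bits = sum of merged weights = 12 + 26 + 39 + 65 = 142.

142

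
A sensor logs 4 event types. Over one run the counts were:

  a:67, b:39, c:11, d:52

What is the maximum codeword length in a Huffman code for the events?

Merge the two lowest-weight nodes at each step:
c(11) + b(39) → 50
50 + d(52) → 102
a(67) + 102 → 169
The first pair merged (c, b) ends up deepest, at depth 3.

3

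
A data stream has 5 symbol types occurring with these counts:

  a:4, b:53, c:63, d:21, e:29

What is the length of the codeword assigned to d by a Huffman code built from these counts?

Huffman merges, smallest pair first:
a(4) + d(21) → 25
25 + e(29) → 54
b(53) + 54 → 107
c(63) + 107 → 170
d's leaf is at depth 4, giving a 4-bit codeword.

4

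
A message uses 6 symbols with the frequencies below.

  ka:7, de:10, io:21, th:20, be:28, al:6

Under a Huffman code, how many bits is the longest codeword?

Merge the two lowest-weight nodes at each step:
combine al(6), ka(7) → 13
combine de(10), 13 → 23
combine th(20), io(21) → 41
combine 23, be(28) → 51
combine 41, 51 → 92
The rarest symbols sit at the bottom; the longest codeword is 4 bits.

4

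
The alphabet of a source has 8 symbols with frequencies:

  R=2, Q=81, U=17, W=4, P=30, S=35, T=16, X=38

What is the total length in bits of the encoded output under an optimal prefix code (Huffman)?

574

Greedily combine the two least-frequent nodes:
R(2) + W(4) → 6
6 + T(16) → 22
U(17) + 22 → 39
P(30) + S(35) → 65
X(38) + 39 → 77
65 + 77 → 142
Q(81) + 142 → 223
Each symbol's bit-cost is frequency × depth; summing gives 574 bits (equivalently 6 + 22 + 39 + 65 + 77 + 142 + 223).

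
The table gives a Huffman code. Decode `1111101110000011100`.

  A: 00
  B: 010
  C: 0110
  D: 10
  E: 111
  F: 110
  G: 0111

Read left to right; each codeword is recognised as soon as it completes (prefix code):
  111→E | 110→F | 111→E | 00→A | 00→A | 0111→G | 00→A
Decoded message: EFEAAGA

EFEAAGA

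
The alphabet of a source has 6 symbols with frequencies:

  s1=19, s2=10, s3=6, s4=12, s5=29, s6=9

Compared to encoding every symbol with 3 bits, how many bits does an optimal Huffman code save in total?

Fixed-length: 3 bits × 85 symbols = 255 bits.
Huffman merges:
s3(6) + s6(9) → 15
s2(10) + s4(12) → 22
15 + s1(19) → 34
22 + s5(29) → 51
34 + 51 → 85
Huffman total = 15 + 22 + 34 + 51 + 85 = 207 bits.
Saving = 255 − 207 = 48 bits.

48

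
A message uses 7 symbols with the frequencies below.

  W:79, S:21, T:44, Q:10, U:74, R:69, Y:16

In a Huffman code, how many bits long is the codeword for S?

4

Repeatedly merge the two smallest:
combine Q(10), Y(16) → 26
combine S(21), 26 → 47
combine T(44), 47 → 91
combine R(69), U(74) → 143
combine W(79), 91 → 170
combine 143, 170 → 313
The subtree containing S is merged 4 times, so code length = 4.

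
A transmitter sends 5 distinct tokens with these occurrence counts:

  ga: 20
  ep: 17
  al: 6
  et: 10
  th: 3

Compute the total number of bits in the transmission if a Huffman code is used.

120

Greedily combine the two least-frequent nodes:
merge th(3) and al(6): 9
merge 9 and et(10): 19
merge ep(17) and 19: 36
merge ga(20) and 36: 56
The encoded length is the sum of every internal node's weight: 9 + 19 + 36 + 56 = 120 bits.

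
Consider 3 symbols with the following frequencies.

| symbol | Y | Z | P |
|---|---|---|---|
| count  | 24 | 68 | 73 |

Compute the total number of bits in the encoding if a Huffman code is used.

Merge the two smallest weights repeatedly:
merge Y(24) and Z(68): 92
merge P(73) and 92: 165
Each symbol's bit-cost is frequency × depth; summing gives 257 bits (equivalently 92 + 165).

257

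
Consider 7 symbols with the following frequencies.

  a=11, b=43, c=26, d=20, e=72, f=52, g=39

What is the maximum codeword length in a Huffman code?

4

Merge the two lowest-weight nodes at each step:
combine a(11), d(20) → 31
combine c(26), 31 → 57
combine g(39), b(43) → 82
combine f(52), 57 → 109
combine e(72), 82 → 154
combine 109, 154 → 263
The first pair merged (a, d) ends up deepest, at depth 4.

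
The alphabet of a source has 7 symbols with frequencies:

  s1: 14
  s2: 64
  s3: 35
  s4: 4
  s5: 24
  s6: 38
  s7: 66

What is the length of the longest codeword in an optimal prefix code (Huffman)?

Merge the two lowest-weight nodes at each step:
merge s4(4) and s1(14): 18
merge 18 and s5(24): 42
merge s3(35) and s6(38): 73
merge 42 and s2(64): 106
merge s7(66) and 73: 139
merge 106 and 139: 245
The rarest symbols sit at the bottom; the longest codeword is 4 bits.

4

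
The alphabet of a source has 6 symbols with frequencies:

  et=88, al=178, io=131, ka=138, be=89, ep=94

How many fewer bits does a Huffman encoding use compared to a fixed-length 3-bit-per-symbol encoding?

316

Fixed-length: 3 bits × 718 symbols = 2154 bits.
Huffman merges:
et(88) + be(89) → 177
ep(94) + io(131) → 225
ka(138) + 177 → 315
al(178) + 225 → 403
315 + 403 → 718
Huffman total = 177 + 225 + 315 + 403 + 718 = 1838 bits.
Saving = 2154 − 1838 = 316 bits.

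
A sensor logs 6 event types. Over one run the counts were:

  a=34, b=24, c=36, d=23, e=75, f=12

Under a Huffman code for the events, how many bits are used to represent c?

3

Huffman merges, smallest pair first:
combine f(12), d(23) → 35
combine b(24), a(34) → 58
combine 35, c(36) → 71
combine 58, 71 → 129
combine e(75), 129 → 204
c's leaf is at depth 3, giving a 3-bit codeword.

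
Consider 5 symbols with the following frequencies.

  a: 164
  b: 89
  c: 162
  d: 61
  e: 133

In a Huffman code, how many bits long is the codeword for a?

2

Repeatedly merge the two smallest:
d(61) + b(89) → 150
e(133) + 150 → 283
c(162) + a(164) → 326
283 + 326 → 609
The subtree containing a is merged 2 times, so code length = 2.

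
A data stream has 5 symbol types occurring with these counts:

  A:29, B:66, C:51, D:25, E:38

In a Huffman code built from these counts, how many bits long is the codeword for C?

2

Repeatedly merge the two smallest:
merge D(25) and A(29): 54
merge E(38) and C(51): 89
merge 54 and B(66): 120
merge 89 and 120: 209
C sits 2 levels below the root, so its codeword is 2 bits.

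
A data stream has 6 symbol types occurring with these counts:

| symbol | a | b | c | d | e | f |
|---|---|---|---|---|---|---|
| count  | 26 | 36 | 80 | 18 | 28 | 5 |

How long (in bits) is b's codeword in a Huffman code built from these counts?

Repeatedly merge the two smallest:
combine f(5), d(18) → 23
combine 23, a(26) → 49
combine e(28), b(36) → 64
combine 49, 64 → 113
combine c(80), 113 → 193
b sits 3 levels below the root, so its codeword is 3 bits.

3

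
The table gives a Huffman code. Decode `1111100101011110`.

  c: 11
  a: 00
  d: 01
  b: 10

ccbdddcb

Read left to right; each codeword is recognised as soon as it completes (prefix code):
  11→c | 11→c | 10→b | 01→d | 01→d | 01→d | 11→c | 10→b
Decoded message: ccbdddcb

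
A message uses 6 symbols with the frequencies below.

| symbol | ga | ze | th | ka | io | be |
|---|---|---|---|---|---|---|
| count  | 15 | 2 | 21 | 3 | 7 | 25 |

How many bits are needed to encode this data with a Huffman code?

163

Greedily combine the two least-frequent nodes:
merge ze(2) and ka(3): 5
merge 5 and io(7): 12
merge 12 and ga(15): 27
merge th(21) and be(25): 46
merge 27 and 46: 73
Total encoded bits = sum of merged weights = 5 + 12 + 27 + 46 + 73 = 163.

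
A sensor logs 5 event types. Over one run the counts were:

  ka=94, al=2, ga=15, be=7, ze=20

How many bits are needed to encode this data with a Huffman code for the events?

215

Build the Huffman tree bottom-up:
merge al(2) and be(7): 9
merge 9 and ga(15): 24
merge ze(20) and 24: 44
merge 44 and ka(94): 138
The encoded length is the sum of every internal node's weight: 9 + 24 + 44 + 138 = 215 bits.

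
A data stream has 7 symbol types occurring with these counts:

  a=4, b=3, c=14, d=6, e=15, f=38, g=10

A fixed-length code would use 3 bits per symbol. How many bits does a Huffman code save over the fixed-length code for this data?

56

Fixed-length: 3 bits × 90 symbols = 270 bits.
Huffman merges:
merge b(3) and a(4): 7
merge d(6) and 7: 13
merge g(10) and 13: 23
merge c(14) and e(15): 29
merge 23 and 29: 52
merge f(38) and 52: 90
Huffman total = 7 + 13 + 23 + 29 + 52 + 90 = 214 bits.
Saving = 270 − 214 = 56 bits.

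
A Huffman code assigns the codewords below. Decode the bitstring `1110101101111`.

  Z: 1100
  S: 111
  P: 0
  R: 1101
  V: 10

Read left to right; each codeword is recognised as soon as it completes (prefix code):
  111→S | 0→P | 10→V | 1101→R | 111→S
Decoded message: SPVRS

SPVRS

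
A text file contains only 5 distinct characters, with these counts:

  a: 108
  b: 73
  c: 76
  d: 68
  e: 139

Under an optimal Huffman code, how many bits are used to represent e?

Huffman merges, smallest pair first:
merge d(68) and b(73): 141
merge c(76) and a(108): 184
merge e(139) and 141: 280
merge 184 and 280: 464
e sits 2 levels below the root, so its codeword is 2 bits.

2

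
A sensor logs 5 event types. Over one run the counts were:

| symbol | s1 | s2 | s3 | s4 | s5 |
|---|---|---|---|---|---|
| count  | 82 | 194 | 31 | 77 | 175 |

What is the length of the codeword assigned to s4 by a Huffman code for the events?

Repeatedly merge the two smallest:
combine s3(31), s4(77) → 108
combine s1(82), 108 → 190
combine s5(175), 190 → 365
combine s2(194), 365 → 559
s4 sits 4 levels below the root, so its codeword is 4 bits.

4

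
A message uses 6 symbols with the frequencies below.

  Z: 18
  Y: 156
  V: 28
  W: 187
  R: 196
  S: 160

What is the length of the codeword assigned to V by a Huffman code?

4

Build the tree from the bottom:
merge Z(18) and V(28): 46
merge 46 and Y(156): 202
merge S(160) and W(187): 347
merge R(196) and 202: 398
merge 347 and 398: 745
V sits 4 levels below the root, so its codeword is 4 bits.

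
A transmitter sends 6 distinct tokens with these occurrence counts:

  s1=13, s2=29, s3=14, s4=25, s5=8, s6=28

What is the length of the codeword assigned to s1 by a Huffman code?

4

Huffman merges, smallest pair first:
merge s5(8) and s1(13): 21
merge s3(14) and 21: 35
merge s4(25) and s6(28): 53
merge s2(29) and 35: 64
merge 53 and 64: 117
The subtree containing s1 is merged 4 times, so code length = 4.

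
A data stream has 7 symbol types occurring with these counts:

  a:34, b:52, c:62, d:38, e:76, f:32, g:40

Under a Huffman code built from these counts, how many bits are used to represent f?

Huffman merges, smallest pair first:
combine f(32), a(34) → 66
combine d(38), g(40) → 78
combine b(52), c(62) → 114
combine 66, e(76) → 142
combine 78, 114 → 192
combine 142, 192 → 334
f's leaf is at depth 3, giving a 3-bit codeword.

3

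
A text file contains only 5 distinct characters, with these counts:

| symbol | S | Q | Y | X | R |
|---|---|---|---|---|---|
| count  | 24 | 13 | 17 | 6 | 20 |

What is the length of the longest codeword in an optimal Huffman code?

Merge the two lowest-weight nodes at each step:
combine X(6), Q(13) → 19
combine Y(17), 19 → 36
combine R(20), S(24) → 44
combine 36, 44 → 80
The first pair merged (X, Q) ends up deepest, at depth 3.

3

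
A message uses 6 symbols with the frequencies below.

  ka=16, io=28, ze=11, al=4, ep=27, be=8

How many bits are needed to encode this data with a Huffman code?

223

Merge the two smallest weights repeatedly:
merge al(4) and be(8): 12
merge ze(11) and 12: 23
merge ka(16) and 23: 39
merge ep(27) and io(28): 55
merge 39 and 55: 94
Total encoded bits = sum of merged weights = 12 + 23 + 39 + 55 + 94 = 223.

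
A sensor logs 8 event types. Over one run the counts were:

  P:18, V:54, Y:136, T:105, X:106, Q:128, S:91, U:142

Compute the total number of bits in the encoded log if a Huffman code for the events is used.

2270

Merge the two smallest weights repeatedly:
merge P(18) and V(54): 72
merge 72 and S(91): 163
merge T(105) and X(106): 211
merge Q(128) and Y(136): 264
merge U(142) and 163: 305
merge 211 and 264: 475
merge 305 and 475: 780
Total encoded bits = sum of merged weights = 72 + 163 + 211 + 264 + 305 + 475 + 780 = 2270.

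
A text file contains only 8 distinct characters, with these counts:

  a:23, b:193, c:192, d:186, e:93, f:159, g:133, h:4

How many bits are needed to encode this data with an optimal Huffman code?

2711

Build the Huffman tree bottom-up:
combine h(4), a(23) → 27
combine 27, e(93) → 120
combine 120, g(133) → 253
combine f(159), d(186) → 345
combine c(192), b(193) → 385
combine 253, 345 → 598
combine 385, 598 → 983
Each symbol's bit-cost is frequency × depth; summing gives 2711 bits (equivalently 27 + 120 + 253 + 345 + 385 + 598 + 983).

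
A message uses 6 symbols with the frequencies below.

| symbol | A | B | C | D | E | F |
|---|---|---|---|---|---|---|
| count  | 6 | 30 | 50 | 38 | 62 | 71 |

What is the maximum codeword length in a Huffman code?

4

Merge the two lowest-weight nodes at each step:
merge A(6) and B(30): 36
merge 36 and D(38): 74
merge C(50) and E(62): 112
merge F(71) and 74: 145
merge 112 and 145: 257
The first pair merged (A, B) ends up deepest, at depth 4.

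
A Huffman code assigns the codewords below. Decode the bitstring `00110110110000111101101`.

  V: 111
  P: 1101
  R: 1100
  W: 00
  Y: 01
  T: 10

WPTRWVTP

Read left to right; each codeword is recognised as soon as it completes (prefix code):
  00→W | 1101→P | 10→T | 1100→R | 00→W | 111→V | 10→T | 1101→P
Decoded message: WPTRWVTP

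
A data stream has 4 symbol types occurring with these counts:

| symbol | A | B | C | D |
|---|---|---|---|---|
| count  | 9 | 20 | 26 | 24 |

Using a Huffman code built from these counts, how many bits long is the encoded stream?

Build the Huffman tree bottom-up:
A(9) + B(20) → 29
D(24) + C(26) → 50
29 + 50 → 79
Each symbol's bit-cost is frequency × depth; summing gives 158 bits (equivalently 29 + 50 + 79).

158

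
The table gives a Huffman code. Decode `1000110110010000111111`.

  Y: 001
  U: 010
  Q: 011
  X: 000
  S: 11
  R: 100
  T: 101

RQQYXQSS

Read left to right; each codeword is recognised as soon as it completes (prefix code):
  100→R | 011→Q | 011→Q | 001→Y | 000→X | 011→Q | 11→S | 11→S
Decoded message: RQQYXQSS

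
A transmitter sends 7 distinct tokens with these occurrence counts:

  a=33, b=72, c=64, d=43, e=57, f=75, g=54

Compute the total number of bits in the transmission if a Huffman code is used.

1119

Merge the two smallest weights repeatedly:
combine a(33), d(43) → 76
combine g(54), e(57) → 111
combine c(64), b(72) → 136
combine f(75), 76 → 151
combine 111, 136 → 247
combine 151, 247 → 398
The encoded length is the sum of every internal node's weight: 76 + 111 + 136 + 151 + 247 + 398 = 1119 bits.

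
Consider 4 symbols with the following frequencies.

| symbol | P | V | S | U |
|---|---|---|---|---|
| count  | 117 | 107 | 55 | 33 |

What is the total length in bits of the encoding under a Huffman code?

595

Merge the two smallest weights repeatedly:
U(33) + S(55) → 88
88 + V(107) → 195
P(117) + 195 → 312
Total encoded bits = sum of merged weights = 88 + 195 + 312 = 595.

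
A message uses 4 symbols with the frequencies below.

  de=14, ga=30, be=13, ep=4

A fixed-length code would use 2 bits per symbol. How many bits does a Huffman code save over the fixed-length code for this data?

13

Fixed-length: 2 bits × 61 symbols = 122 bits.
Huffman merges:
combine ep(4), be(13) → 17
combine de(14), 17 → 31
combine ga(30), 31 → 61
Huffman total = 17 + 31 + 61 = 109 bits.
Saving = 122 − 109 = 13 bits.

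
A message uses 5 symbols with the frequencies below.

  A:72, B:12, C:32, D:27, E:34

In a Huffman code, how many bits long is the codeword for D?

Repeatedly merge the two smallest:
merge B(12) and D(27): 39
merge C(32) and E(34): 66
merge 39 and 66: 105
merge A(72) and 105: 177
The subtree containing D is merged 3 times, so code length = 3.

3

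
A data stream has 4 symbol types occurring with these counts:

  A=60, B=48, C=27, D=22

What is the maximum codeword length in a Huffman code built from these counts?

Merge the two lowest-weight nodes at each step:
merge D(22) and C(27): 49
merge B(48) and 49: 97
merge A(60) and 97: 157
The first pair merged (D, C) ends up deepest, at depth 3.

3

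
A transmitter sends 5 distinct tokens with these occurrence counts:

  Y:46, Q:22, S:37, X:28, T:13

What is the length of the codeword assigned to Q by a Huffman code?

Huffman merges, smallest pair first:
combine T(13), Q(22) → 35
combine X(28), 35 → 63
combine S(37), Y(46) → 83
combine 63, 83 → 146
Q sits 3 levels below the root, so its codeword is 3 bits.

3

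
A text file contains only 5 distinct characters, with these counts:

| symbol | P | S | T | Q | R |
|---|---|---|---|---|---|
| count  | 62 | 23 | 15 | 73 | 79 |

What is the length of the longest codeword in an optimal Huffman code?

Merge the two lowest-weight nodes at each step:
merge T(15) and S(23): 38
merge 38 and P(62): 100
merge Q(73) and R(79): 152
merge 100 and 152: 252
The rarest symbols sit at the bottom; the longest codeword is 3 bits.

3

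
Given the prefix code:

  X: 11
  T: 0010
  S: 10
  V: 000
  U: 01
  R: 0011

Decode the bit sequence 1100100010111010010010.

Read left to right; each codeword is recognised as soon as it completes (prefix code):
  11→X | 0010→T | 0010→T | 11→X | 10→S | 10→S | 01→U | 0010→T
Decoded message: XTTXSSUT

XTTXSSUT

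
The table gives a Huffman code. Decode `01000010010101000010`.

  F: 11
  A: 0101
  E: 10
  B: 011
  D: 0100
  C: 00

Read left to right; each codeword is recognised as soon as it completes (prefix code):
  0100→D | 00→C | 10→E | 0101→A | 0100→D | 00→C | 10→E
Decoded message: DCEADCE

DCEADCE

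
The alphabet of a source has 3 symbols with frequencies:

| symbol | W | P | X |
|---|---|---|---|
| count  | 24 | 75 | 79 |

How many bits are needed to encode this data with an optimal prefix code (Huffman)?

277

Merge the two smallest weights repeatedly:
combine W(24), P(75) → 99
combine X(79), 99 → 178
Total encoded bits = sum of merged weights = 99 + 178 = 277.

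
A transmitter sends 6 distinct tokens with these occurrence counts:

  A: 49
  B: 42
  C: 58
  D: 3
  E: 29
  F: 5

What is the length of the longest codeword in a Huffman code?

Merge the two lowest-weight nodes at each step:
merge D(3) and F(5): 8
merge 8 and E(29): 37
merge 37 and B(42): 79
merge A(49) and C(58): 107
merge 79 and 107: 186
The first pair merged (D, F) ends up deepest, at depth 4.

4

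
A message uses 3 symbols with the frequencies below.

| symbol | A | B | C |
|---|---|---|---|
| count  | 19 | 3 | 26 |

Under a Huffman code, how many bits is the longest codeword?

Merge the two lowest-weight nodes at each step:
combine B(3), A(19) → 22
combine 22, C(26) → 48
The first pair merged (B, A) ends up deepest, at depth 2.

2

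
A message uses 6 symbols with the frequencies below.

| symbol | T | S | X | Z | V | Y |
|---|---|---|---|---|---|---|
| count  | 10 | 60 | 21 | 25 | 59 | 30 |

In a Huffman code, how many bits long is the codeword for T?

3

Repeatedly merge the two smallest:
combine T(10), X(21) → 31
combine Z(25), Y(30) → 55
combine 31, 55 → 86
combine V(59), S(60) → 119
combine 86, 119 → 205
T's leaf is at depth 3, giving a 3-bit codeword.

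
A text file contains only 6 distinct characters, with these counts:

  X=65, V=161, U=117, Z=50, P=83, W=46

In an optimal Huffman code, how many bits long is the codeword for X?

Build the tree from the bottom:
combine W(46), Z(50) → 96
combine X(65), P(83) → 148
combine 96, U(117) → 213
combine 148, V(161) → 309
combine 213, 309 → 522
X's leaf is at depth 3, giving a 3-bit codeword.

3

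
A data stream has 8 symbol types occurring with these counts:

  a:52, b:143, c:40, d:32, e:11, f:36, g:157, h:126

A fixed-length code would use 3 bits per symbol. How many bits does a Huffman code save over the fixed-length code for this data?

212

Fixed-length: 3 bits × 597 symbols = 1791 bits.
Huffman merges:
merge e(11) and d(32): 43
merge f(36) and c(40): 76
merge 43 and a(52): 95
merge 76 and 95: 171
merge h(126) and b(143): 269
merge g(157) and 171: 328
merge 269 and 328: 597
Huffman total = 43 + 76 + 95 + 171 + 269 + 328 + 597 = 1579 bits.
Saving = 1791 − 1579 = 212 bits.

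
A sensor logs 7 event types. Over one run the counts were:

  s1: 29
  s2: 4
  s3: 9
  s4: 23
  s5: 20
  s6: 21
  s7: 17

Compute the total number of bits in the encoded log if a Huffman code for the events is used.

330

Greedily combine the two least-frequent nodes:
s2(4) + s3(9) → 13
13 + s7(17) → 30
s5(20) + s6(21) → 41
s4(23) + s1(29) → 52
30 + 41 → 71
52 + 71 → 123
The encoded length is the sum of every internal node's weight: 13 + 30 + 41 + 52 + 71 + 123 = 330 bits.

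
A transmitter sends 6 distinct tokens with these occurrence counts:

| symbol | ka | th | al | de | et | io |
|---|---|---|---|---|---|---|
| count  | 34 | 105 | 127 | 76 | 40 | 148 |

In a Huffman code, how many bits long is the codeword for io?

Repeatedly merge the two smallest:
merge ka(34) and et(40): 74
merge 74 and de(76): 150
merge th(105) and al(127): 232
merge io(148) and 150: 298
merge 232 and 298: 530
The subtree containing io is merged 2 times, so code length = 2.

2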